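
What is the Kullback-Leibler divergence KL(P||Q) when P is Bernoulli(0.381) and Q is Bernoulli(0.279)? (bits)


KL = p*log2(p/q) + (1-p)*log2((1-p)/(1-q)) = 0.381*log2(0.381/0.279) + 0.619*log2(0.619/0.721) = 0.0351

0.0351 bits


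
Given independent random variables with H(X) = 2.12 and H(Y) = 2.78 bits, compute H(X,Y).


For independent variables, H(X,Y) = H(X) + H(Y) = 2.12 + 2.78 = 4.9

4.9 bits


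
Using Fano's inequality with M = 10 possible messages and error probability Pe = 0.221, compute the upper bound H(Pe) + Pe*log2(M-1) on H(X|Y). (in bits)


H(Pe) = -Pe*log2(Pe) - (1-Pe)*log2(1-Pe) = -0.221*log2(0.221) - 0.779*log2(0.779) = 0.481312 + 0.280677 = 0.762. Pe*log2(M-1) = 0.221*log2(9) = 0.700553. Bound = H(Pe) + Pe*log2(M-1) = 0.481312 + 0.280677 + 0.700553 = 1.4625

1.4625 bits


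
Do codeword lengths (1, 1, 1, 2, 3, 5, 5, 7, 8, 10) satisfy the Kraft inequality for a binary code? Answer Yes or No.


Kraft sum = sum(2^(-l_i)) = 1.9502, need <= 1. Result: violated (a binary prefix-free code with these lengths cannot exist)

No


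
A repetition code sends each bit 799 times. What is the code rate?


Rate = k/n = 1/799

1/799


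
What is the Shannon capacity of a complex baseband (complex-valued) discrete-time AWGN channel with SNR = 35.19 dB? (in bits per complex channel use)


SNR_linear = 10^(35.19/10) = 3303.6954; C = log2(1 + SNR_linear) = log2(1 + 3303.6954) = 11.6903

11.6903 bits/channel use


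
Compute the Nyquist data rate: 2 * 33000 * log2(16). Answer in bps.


Rate = 2 * B * log2(M) = 2 * 33000 * 4.0 = 264000.0

264000.0 bps


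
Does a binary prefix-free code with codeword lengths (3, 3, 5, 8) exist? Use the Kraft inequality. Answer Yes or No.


Kraft sum = sum(2^(-l_i)) = 0.2852, need <= 1. Result: satisfied (a binary prefix-free code with these lengths exists)

Yes


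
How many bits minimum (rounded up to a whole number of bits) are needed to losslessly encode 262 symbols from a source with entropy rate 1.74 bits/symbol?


Minimum bits >= n * H = 262 * 1.74 = 455.88, rounded up to a whole number of bits = 456

456 bits


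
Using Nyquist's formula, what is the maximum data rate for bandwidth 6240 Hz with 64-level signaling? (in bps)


Rate = 2 * B * log2(M) = 2 * 6240 * 6.0 = 74880.0

74880.0 bps


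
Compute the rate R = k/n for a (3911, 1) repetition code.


Rate = k/n = 1/3911

1/3911


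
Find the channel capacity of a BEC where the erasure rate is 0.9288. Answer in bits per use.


C = 1 - epsilon = 1 - 0.9288 = 0.0712

0.0712 bits


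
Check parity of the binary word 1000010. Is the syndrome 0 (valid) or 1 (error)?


Syndrome = XOR of all bits = 1 XOR 0 XOR 0 XOR 0 XOR 0 XOR 1 XOR 0 = 0

0


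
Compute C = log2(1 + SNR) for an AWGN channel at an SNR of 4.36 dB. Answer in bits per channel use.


SNR_linear = 10^(4.36/10) = 2.729; C = log2(1 + SNR_linear) = log2(1 + 2.729) = 1.8988

1.8988 bits/channel use


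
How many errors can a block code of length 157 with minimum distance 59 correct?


Correction capability = floor((d-1)/2) = floor((59-1)/2) = 29

29 errors


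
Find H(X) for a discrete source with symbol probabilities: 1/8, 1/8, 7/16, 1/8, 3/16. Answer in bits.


H = -sum(p_i * log2(p_i)). Terms: -(1/8)*log2(1/8) = 0.375000; -(1/8)*log2(1/8) = 0.375000; -(7/16)*log2(7/16) = 0.521782; -(1/8)*log2(1/8) = 0.375000; -(3/16)*log2(3/16) = 0.452820. H = 0.375000 + 0.375000 + 0.521782 + 0.375000 + 0.452820 = 2.0996

2.0996 bits


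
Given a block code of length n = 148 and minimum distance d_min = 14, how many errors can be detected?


Detection capability = d_min - 1 = 14 - 1 = 13

13 errors


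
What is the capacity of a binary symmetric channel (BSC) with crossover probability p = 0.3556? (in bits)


H(p) = -p*log2(p) - (1-p)*log2(1-p) = -0.3556*log2(0.3556) - 0.6444*log2(0.6444) = 0.530439 + 0.408531 = 0.939. C = 1 - H(p) = 1 - 0.939 = 0.061

0.061 bits


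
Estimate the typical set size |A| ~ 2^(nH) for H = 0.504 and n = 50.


log2|A_typical| = nH = 50 * 0.504 = 25.2, so |A_typical| ~ 2^25.2 = 3.854e+07

3.854e+07


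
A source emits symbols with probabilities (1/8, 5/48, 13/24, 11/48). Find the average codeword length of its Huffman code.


Huffman construction (repeatedly merge the two least-probable nodes; each merge adds 1 bit to every symbol beneath it): 5/48 + 1/8 = 11/48; 11/48 + 11/48 = 11/24; 11/24 + 13/24 = 1. Resulting codeword lengths (in the order the probabilities were given): (3, 3, 1, 2). L_avg = sum(p_i * l_i) = 1/8*3 + 5/48*3 + 13/24*1 + 11/48*2 = 27/16 = 1.6875

1.6875 bits


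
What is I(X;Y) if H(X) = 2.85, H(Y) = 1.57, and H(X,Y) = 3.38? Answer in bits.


I(X;Y) = H(X) + H(Y) - H(X,Y) = 2.85 + 1.57 - 3.38 = 1.04

1.04 bits


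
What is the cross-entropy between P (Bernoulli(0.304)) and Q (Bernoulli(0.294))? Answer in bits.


H(P,Q) = -p*log2(q) - (1-p)*log2(1-q). -0.304*log2(0.294) = 0.536898; -0.696*log2(0.706) = 0.349573. H(P,Q) = 0.536898 + 0.349573 = 0.8865

0.8865 bits


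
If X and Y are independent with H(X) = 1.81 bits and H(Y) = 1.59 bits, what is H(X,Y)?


For independent variables, H(X,Y) = H(X) + H(Y) = 1.81 + 1.59 = 3.4

3.4 bits


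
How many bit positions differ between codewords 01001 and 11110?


Count differing positions: ^ . ^ ^ ^ = 4 differences

4


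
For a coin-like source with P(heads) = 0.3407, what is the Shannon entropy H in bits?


H = -p*log2(p) - (1-p)*log2(1-p). -0.3407*log2(0.3407) = 0.529252; -0.6593*log2(0.6593) = 0.396235. H = 0.529252 + 0.396235 = 0.9255

0.9255 bits


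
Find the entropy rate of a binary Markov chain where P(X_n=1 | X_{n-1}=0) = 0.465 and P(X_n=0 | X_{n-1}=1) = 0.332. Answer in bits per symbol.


Stationary distribution: pi_0 = p10/(p01+p10) = 0.4166, pi_1 = 0.5834. Entropy rate H' = pi_0*H(p01) + pi_1*H(p10) = 0.4166*0.9965 + 0.5834*0.917 = 0.9501

0.9501 bits/symbol


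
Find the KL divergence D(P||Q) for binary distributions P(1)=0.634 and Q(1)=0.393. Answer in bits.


KL = p*log2(p/q) + (1-p)*log2((1-p)/(1-q)) = 0.634*log2(0.634/0.393) + 0.366*log2(0.366/0.607) = 0.1703

0.1703 bits


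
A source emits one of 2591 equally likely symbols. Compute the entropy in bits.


H = log2(n) = log2(2591) = 11.3393

11.3393 bits


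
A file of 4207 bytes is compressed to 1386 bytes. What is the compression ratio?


Ratio = original / compressed = 4207 / 1386 = 3.0354

3.0354


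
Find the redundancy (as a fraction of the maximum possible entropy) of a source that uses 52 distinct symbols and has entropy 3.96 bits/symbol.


H_max = log2(K) = log2(52) = 5.7004 bits/symbol. Redundancy = 1 - H/H_max = 1 - 3.96/5.7004 = 1 - 0.6947 = 0.3053

0.3053


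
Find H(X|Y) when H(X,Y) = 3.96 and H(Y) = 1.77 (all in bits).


H(X|Y) = H(X,Y) - H(Y) = 3.96 - 1.77 = 2.19

2.19 bits


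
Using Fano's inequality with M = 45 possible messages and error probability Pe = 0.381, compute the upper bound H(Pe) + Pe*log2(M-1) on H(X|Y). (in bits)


H(Pe) = -Pe*log2(Pe) - (1-Pe)*log2(1-Pe) = -0.381*log2(0.381) - 0.619*log2(0.619) = 0.530404 + 0.428341 = 0.9587. Pe*log2(M-1) = 0.381*log2(44) = 2.080043. Bound = H(Pe) + Pe*log2(M-1) = 0.530404 + 0.428341 + 2.080043 = 3.0388

3.0388 bits


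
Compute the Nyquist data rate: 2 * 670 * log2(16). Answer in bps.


Rate = 2 * B * log2(M) = 2 * 670 * 4.0 = 5360.0

5360.0 bps


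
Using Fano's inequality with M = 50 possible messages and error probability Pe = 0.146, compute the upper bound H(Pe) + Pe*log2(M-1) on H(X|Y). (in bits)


H(Pe) = -Pe*log2(Pe) - (1-Pe)*log2(1-Pe) = -0.146*log2(0.146) - 0.854*log2(0.854) = 0.405290 + 0.194449 = 0.5997. Pe*log2(M-1) = 0.146*log2(49) = 0.819748. Bound = H(Pe) + Pe*log2(M-1) = 0.405290 + 0.194449 + 0.819748 = 1.4195

1.4195 bits


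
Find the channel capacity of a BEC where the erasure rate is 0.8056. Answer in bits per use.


C = 1 - epsilon = 1 - 0.8056 = 0.1944

0.1944 bits


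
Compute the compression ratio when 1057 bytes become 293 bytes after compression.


Ratio = original / compressed = 1057 / 293 = 3.6075

3.6075


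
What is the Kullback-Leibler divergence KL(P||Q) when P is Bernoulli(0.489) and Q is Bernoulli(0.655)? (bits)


KL = p*log2(p/q) + (1-p)*log2((1-p)/(1-q)) = 0.489*log2(0.489/0.655) + 0.511*log2(0.511/0.345) = 0.0834

0.0834 bits


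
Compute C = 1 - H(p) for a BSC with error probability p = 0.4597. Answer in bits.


H(p) = -p*log2(p) - (1-p)*log2(1-p) = -0.4597*log2(0.4597) - 0.5403*log2(0.5403) = 0.515432 + 0.479877 = 0.9953. C = 1 - H(p) = 1 - 0.9953 = 0.0047

0.0047 bits


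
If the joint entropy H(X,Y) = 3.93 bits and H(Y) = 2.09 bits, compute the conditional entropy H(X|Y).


H(X|Y) = H(X,Y) - H(Y) = 3.93 - 2.09 = 1.84

1.84 bits


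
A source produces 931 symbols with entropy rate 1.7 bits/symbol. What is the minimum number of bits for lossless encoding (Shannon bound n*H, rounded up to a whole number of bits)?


Minimum bits >= n * H = 931 * 1.7 = 1582.7, rounded up to a whole number of bits = 1583

1583 bits


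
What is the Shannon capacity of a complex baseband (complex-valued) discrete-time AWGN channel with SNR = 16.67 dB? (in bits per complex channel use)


SNR_linear = 10^(16.67/10) = 46.4515; C = log2(1 + SNR_linear) = log2(1 + 46.4515) = 5.5684

5.5684 bits/channel use


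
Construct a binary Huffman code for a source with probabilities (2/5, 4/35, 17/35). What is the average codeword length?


Huffman construction (repeatedly merge the two least-probable nodes; each merge adds 1 bit to every symbol beneath it): 4/35 + 2/5 = 18/35; 17/35 + 18/35 = 1. Resulting codeword lengths (in the order the probabilities were given): (2, 2, 1). L_avg = sum(p_i * l_i) = 2/5*2 + 4/35*2 + 17/35*1 = 53/35 = 1.5143

1.5143 bits


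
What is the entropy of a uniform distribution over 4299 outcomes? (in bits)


H = log2(n) = log2(4299) = 12.0698

12.0698 bits


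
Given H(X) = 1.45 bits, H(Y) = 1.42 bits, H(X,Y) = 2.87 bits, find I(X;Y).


I(X;Y) = H(X) + H(Y) - H(X,Y) = 1.45 + 1.42 - 2.87 = 0.0

0.0 bits


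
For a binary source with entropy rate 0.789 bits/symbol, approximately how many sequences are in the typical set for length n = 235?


log2|A_typical| = nH = 235 * 0.789 = 185.415, so |A_typical| ~ 2^185.415 = 6.538e+55

6.538e+55


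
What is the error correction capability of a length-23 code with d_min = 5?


Correction capability = floor((d-1)/2) = floor((5-1)/2) = 2

2 errors


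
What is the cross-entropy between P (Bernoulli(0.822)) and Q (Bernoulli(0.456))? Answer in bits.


H(P,Q) = -p*log2(q) - (1-p)*log2(1-q). -0.822*log2(0.456) = 0.931239; -0.178*log2(0.544) = 0.156341. H(P,Q) = 0.931239 + 0.156341 = 1.0876

1.0876 bits


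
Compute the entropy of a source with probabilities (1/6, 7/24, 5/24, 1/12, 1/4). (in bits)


H = -sum(p_i * log2(p_i)). Terms: -(1/6)*log2(1/6) = 0.430827; -(7/24)*log2(7/24) = 0.518469; -(5/24)*log2(5/24) = 0.471466; -(1/12)*log2(1/12) = 0.298747; -(1/4)*log2(1/4) = 0.500000. H = 0.430827 + 0.518469 + 0.471466 + 0.298747 + 0.500000 = 2.2195

2.2195 bits


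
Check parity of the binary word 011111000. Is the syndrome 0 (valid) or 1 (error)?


Syndrome = XOR of all bits = 0 XOR 1 XOR 1 XOR 1 XOR 1 XOR 1 XOR 0 XOR 0 XOR 0 = 1

1


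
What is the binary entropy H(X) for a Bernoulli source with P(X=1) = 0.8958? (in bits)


H = -p*log2(p) - (1-p)*log2(1-p). -0.8958*log2(0.8958) = 0.142210; -0.1042*log2(0.1042) = 0.339960. H = 0.142210 + 0.339960 = 0.4822

0.4822 bits


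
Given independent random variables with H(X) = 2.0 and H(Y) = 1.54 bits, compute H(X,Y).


For independent variables, H(X,Y) = H(X) + H(Y) = 2.0 + 1.54 = 3.54

3.54 bits


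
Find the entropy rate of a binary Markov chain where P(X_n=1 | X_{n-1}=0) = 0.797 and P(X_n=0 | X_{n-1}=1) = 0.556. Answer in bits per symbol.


Stationary distribution: pi_0 = p10/(p01+p10) = 0.4109, pi_1 = 0.5891. Entropy rate H' = pi_0*H(p01) + pi_1*H(p10) = 0.4109*0.7279 + 0.5891*0.9909 = 0.8828

0.8828 bits/symbol


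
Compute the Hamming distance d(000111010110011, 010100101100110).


Count differing positions: . ^ . . ^ ^ ^ ^ ^ . ^ . ^ . ^ = 9 differences

9


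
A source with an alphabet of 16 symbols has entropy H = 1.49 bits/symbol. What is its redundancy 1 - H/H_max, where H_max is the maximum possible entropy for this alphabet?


H_max = log2(K) = log2(16) = 4.0 bits/symbol. Redundancy = 1 - H/H_max = 1 - 1.49/4.0 = 1 - 0.3725 = 0.6275

0.6275


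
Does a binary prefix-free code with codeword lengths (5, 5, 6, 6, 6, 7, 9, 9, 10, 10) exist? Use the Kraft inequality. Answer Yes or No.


Kraft sum = sum(2^(-l_i)) = 0.123, need <= 1. Result: satisfied (a binary prefix-free code with these lengths exists)

Yes


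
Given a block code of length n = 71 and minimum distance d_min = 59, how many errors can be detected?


Detection capability = d_min - 1 = 59 - 1 = 58

58 errors


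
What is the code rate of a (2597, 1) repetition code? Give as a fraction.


Rate = k/n = 1/2597

1/2597


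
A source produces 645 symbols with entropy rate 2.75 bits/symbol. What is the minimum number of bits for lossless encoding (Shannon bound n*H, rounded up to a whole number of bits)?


Minimum bits >= n * H = 645 * 2.75 = 1773.75, rounded up to a whole number of bits = 1774

1774 bits


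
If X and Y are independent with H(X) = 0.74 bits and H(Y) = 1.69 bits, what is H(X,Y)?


For independent variables, H(X,Y) = H(X) + H(Y) = 0.74 + 1.69 = 2.43

2.43 bits


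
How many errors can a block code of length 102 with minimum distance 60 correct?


Correction capability = floor((d-1)/2) = floor((60-1)/2) = 29

29 errors


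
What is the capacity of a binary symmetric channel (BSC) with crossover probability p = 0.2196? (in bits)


H(p) = -p*log2(p) - (1-p)*log2(1-p) = -0.2196*log2(0.2196) - 0.7804*log2(0.7804) = 0.480276 + 0.279160 = 0.7594. C = 1 - H(p) = 1 - 0.7594 = 0.2406

0.2406 bits


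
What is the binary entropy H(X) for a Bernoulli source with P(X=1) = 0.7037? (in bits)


H = -p*log2(p) - (1-p)*log2(1-p). -0.7037*log2(0.7037) = 0.356753; -0.2963*log2(0.2963) = 0.519968. H = 0.356753 + 0.519968 = 0.8767

0.8767 bits


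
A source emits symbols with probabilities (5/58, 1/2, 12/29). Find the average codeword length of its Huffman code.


Huffman construction (repeatedly merge the two least-probable nodes; each merge adds 1 bit to every symbol beneath it): 5/58 + 12/29 = 1/2; 1/2 + 1/2 = 1. Resulting codeword lengths (in the order the probabilities were given): (2, 1, 2). L_avg = sum(p_i * l_i) = 5/58*2 + 1/2*1 + 12/29*2 = 3/2 = 1.5

1.5 bits


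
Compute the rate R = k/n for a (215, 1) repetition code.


Rate = k/n = 1/215

1/215


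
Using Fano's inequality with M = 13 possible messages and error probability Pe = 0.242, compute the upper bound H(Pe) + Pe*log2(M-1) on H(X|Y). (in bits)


H(Pe) = -Pe*log2(Pe) - (1-Pe)*log2(1-Pe) = -0.242*log2(0.242) - 0.758*log2(0.758) = 0.495355 + 0.302996 = 0.7984. Pe*log2(M-1) = 0.242*log2(12) = 0.867561. Bound = H(Pe) + Pe*log2(M-1) = 0.495355 + 0.302996 + 0.867561 = 1.6659

1.6659 bits


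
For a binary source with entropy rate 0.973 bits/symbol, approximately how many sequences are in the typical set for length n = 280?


log2|A_typical| = nH = 280 * 0.973 = 272.44, so |A_typical| ~ 2^272.44 = 1.029e+82

1.029e+82


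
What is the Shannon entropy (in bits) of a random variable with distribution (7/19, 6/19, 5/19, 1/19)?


H = -sum(p_i * log2(p_i)). Terms: -(7/19)*log2(7/19) = 0.530737; -(6/19)*log2(6/19) = 0.525147; -(5/19)*log2(5/19) = 0.506842; -(1/19)*log2(1/19) = 0.223575. H = 0.530737 + 0.525147 + 0.506842 + 0.223575 = 1.7863

1.7863 bits


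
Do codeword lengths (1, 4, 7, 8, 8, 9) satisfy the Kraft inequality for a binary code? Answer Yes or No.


Kraft sum = sum(2^(-l_i)) = 0.5801, need <= 1. Result: satisfied (a binary prefix-free code with these lengths exists)

Yes


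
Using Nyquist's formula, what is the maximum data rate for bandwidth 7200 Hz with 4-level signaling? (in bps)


Rate = 2 * B * log2(M) = 2 * 7200 * 2.0 = 28800.0

28800.0 bps


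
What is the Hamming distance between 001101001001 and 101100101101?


Count differing positions: ^ . . . . ^ ^ . . ^ . . = 4 differences

4


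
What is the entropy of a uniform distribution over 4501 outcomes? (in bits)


H = log2(n) = log2(4501) = 12.136

12.136 bits


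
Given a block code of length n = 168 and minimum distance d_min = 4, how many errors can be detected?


Detection capability = d_min - 1 = 4 - 1 = 3

3 errors


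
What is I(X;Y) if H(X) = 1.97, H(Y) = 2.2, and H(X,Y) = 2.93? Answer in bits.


I(X;Y) = H(X) + H(Y) - H(X,Y) = 1.97 + 2.2 - 2.93 = 1.24

1.24 bits


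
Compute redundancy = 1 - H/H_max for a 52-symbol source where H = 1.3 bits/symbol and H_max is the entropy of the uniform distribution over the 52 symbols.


H_max = log2(K) = log2(52) = 5.7004 bits/symbol. Redundancy = 1 - H/H_max = 1 - 1.3/5.7004 = 1 - 0.2281 = 0.7719

0.7719


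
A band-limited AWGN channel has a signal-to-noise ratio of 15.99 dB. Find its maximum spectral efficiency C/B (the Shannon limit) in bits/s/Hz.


SNR_linear = 10^(15.99/10) = 39.7192; C/B = log2(1 + SNR_linear) = log2(1 + 39.7192) = 5.3476

5.3476 bits/s/Hz


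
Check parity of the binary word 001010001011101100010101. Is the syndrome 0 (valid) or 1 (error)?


Syndrome = XOR of all bits = 0 XOR 0 XOR 1 XOR 0 XOR 1 XOR 0 XOR 0 XOR 0 XOR 1 XOR 0 XOR 1 XOR 1 XOR 1 XOR 0 XOR 1 XOR 1 XOR 0 XOR 0 XOR 0 XOR 1 XOR 0 XOR 1 XOR 0 XOR 1 = 1

1


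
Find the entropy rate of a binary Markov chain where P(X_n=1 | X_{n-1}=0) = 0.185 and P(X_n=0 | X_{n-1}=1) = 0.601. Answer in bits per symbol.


Stationary distribution: pi_0 = p10/(p01+p10) = 0.7646, pi_1 = 0.2354. Entropy rate H' = pi_0*H(p01) + pi_1*H(p10) = 0.7646*0.6909 + 0.2354*0.9704 = 0.7567

0.7567 bits/symbol


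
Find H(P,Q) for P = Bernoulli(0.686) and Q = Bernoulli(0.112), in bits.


H(P,Q) = -p*log2(q) - (1-p)*log2(1-q). -0.686*log2(0.112) = 2.166683; -0.314*log2(0.888) = 0.053810. H(P,Q) = 2.166683 + 0.053810 = 2.2205

2.2205 bits


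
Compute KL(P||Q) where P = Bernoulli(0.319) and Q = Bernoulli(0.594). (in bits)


KL = p*log2(p/q) + (1-p)*log2((1-p)/(1-q)) = 0.319*log2(0.319/0.594) + 0.681*log2(0.681/0.406) = 0.222

0.222 bits


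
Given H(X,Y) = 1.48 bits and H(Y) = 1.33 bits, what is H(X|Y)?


H(X|Y) = H(X,Y) - H(Y) = 1.48 - 1.33 = 0.15

0.15 bits


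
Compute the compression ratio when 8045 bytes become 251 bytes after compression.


Ratio = original / compressed = 8045 / 251 = 32.0518

32.0518


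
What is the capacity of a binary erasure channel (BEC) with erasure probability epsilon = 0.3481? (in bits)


C = 1 - epsilon = 1 - 0.3481 = 0.6519

0.6519 bits


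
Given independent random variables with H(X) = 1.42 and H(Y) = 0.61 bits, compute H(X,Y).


For independent variables, H(X,Y) = H(X) + H(Y) = 1.42 + 0.61 = 2.03

2.03 bits


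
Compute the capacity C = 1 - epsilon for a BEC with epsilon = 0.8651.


C = 1 - epsilon = 1 - 0.8651 = 0.1349

0.1349 bits


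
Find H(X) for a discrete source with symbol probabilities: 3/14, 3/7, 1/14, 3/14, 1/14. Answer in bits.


H = -sum(p_i * log2(p_i)). Terms: -(3/14)*log2(3/14) = 0.476227; -(3/7)*log2(3/7) = 0.523882; -(1/14)*log2(1/14) = 0.271954; -(3/14)*log2(3/14) = 0.476227; -(1/14)*log2(1/14) = 0.271954. H = 0.476227 + 0.523882 + 0.271954 + 0.476227 + 0.271954 = 2.0202

2.0202 bits


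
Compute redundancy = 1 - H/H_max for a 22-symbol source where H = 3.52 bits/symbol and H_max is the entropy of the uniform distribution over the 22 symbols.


H_max = log2(K) = log2(22) = 4.4594 bits/symbol. Redundancy = 1 - H/H_max = 1 - 3.52/4.4594 = 1 - 0.7893 = 0.2107

0.2107


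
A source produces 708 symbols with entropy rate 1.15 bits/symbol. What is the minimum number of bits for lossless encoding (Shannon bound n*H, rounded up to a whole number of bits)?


Minimum bits >= n * H = 708 * 1.15 = 814.2, rounded up to a whole number of bits = 815

815 bits


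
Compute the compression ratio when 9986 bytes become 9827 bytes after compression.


Ratio = original / compressed = 9986 / 9827 = 1.0162

1.0162


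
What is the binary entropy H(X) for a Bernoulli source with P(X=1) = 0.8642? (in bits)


H = -p*log2(p) - (1-p)*log2(1-p). -0.8642*log2(0.8642) = 0.181968; -0.1358*log2(0.1358) = 0.391164. H = 0.181968 + 0.391164 = 0.5731

0.5731 bits


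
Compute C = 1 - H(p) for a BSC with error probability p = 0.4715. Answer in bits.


H(p) = -p*log2(p) - (1-p)*log2(1-p) = -0.4715*log2(0.4715) - 0.5285*log2(0.5285) = 0.511422 + 0.486233 = 0.9977. C = 1 - H(p) = 1 - 0.9977 = 0.0023

0.0023 bits


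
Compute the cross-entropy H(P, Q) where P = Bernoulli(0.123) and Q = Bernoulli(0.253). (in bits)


H(P,Q) = -p*log2(q) - (1-p)*log2(1-q). -0.123*log2(0.253) = 0.243883; -0.877*log2(0.747) = 0.369059. H(P,Q) = 0.243883 + 0.369059 = 0.6129

0.6129 bits


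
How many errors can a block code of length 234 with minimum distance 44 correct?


Correction capability = floor((d-1)/2) = floor((44-1)/2) = 21

21 errors


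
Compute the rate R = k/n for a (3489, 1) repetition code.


Rate = k/n = 1/3489

1/3489


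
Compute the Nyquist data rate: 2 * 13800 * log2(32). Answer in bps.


Rate = 2 * B * log2(M) = 2 * 13800 * 5.0 = 138000.0

138000.0 bps


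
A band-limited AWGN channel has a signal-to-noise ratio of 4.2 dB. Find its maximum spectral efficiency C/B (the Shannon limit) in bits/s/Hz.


SNR_linear = 10^(4.2/10) = 2.6303; C/B = log2(1 + SNR_linear) = log2(1 + 2.6303) = 1.8601

1.8601 bits/s/Hz


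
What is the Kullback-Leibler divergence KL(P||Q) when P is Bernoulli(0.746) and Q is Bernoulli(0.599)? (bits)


KL = p*log2(p/q) + (1-p)*log2((1-p)/(1-q)) = 0.746*log2(0.746/0.599) + 0.254*log2(0.254/0.401) = 0.0689

0.0689 bits


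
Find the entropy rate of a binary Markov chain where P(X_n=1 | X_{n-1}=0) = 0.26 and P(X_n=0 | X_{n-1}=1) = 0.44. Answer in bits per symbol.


Stationary distribution: pi_0 = p10/(p01+p10) = 0.6286, pi_1 = 0.3714. Entropy rate H' = pi_0*H(p01) + pi_1*H(p10) = 0.6286*0.8267 + 0.3714*0.9896 = 0.8872

0.8872 bits/symbol


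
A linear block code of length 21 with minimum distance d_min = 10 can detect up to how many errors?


Detection capability = d_min - 1 = 10 - 1 = 9

9 errors


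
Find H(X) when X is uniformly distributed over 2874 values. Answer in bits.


H = log2(n) = log2(2874) = 11.4888

11.4888 bits


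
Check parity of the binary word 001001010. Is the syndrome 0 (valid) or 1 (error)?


Syndrome = XOR of all bits = 0 XOR 0 XOR 1 XOR 0 XOR 0 XOR 1 XOR 0 XOR 1 XOR 0 = 1

1


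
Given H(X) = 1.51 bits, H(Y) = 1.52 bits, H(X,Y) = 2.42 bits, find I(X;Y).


I(X;Y) = H(X) + H(Y) - H(X,Y) = 1.51 + 1.52 - 2.42 = 0.61

0.61 bits


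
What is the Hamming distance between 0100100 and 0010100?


Count differing positions: . ^ ^ . . . . = 2 differences

2


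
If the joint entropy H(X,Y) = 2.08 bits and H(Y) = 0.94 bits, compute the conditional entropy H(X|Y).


H(X|Y) = H(X,Y) - H(Y) = 2.08 - 0.94 = 1.14

1.14 bits


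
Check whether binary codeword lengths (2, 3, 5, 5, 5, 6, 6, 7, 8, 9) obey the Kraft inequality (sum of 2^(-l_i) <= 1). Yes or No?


Kraft sum = sum(2^(-l_i)) = 0.5137, need <= 1. Result: satisfied (a binary prefix-free code with these lengths exists)

Yes


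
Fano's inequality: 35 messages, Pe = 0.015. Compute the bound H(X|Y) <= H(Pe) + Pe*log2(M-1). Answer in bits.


H(Pe) = -Pe*log2(Pe) - (1-Pe)*log2(1-Pe) = -0.015*log2(0.015) - 0.985*log2(0.985) = 0.090883 + 0.021477 = 0.1124. Pe*log2(M-1) = 0.015*log2(34) = 0.076312. Bound = H(Pe) + Pe*log2(M-1) = 0.090883 + 0.021477 + 0.076312 = 0.1887

0.1887 bits


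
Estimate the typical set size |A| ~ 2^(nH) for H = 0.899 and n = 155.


log2|A_typical| = nH = 155 * 0.899 = 139.345, so |A_typical| ~ 2^139.345 = 8.852e+41

8.852e+41


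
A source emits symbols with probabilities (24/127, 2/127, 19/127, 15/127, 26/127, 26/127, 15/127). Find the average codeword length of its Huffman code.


Huffman construction (repeatedly merge the two least-probable nodes; each merge adds 1 bit to every symbol beneath it): 2/127 + 15/127 = 17/127; 15/127 + 17/127 = 32/127; 19/127 + 24/127 = 43/127; 26/127 + 26/127 = 52/127; 32/127 + 43/127 = 75/127; 52/127 + 75/127 = 1. Resulting codeword lengths (in the order the probabilities were given): (3, 4, 3, 4, 2, 2, 3). L_avg = sum(p_i * l_i) = 24/127*3 + 2/127*4 + 19/127*3 + 15/127*4 + 26/127*2 + 26/127*2 + 15/127*3 = 346/127 = 2.7244

2.7244 bits


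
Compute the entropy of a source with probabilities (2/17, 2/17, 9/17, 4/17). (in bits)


H = -sum(p_i * log2(p_i)). Terms: -(2/17)*log2(2/17) = 0.363231; -(2/17)*log2(2/17) = 0.363231; -(9/17)*log2(9/17) = 0.485755; -(4/17)*log2(4/17) = 0.491168. H = 0.363231 + 0.363231 + 0.485755 + 0.491168 = 1.7034

1.7034 bits


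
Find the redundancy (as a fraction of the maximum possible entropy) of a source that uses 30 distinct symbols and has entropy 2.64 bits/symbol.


H_max = log2(K) = log2(30) = 4.9069 bits/symbol. Redundancy = 1 - H/H_max = 1 - 2.64/4.9069 = 1 - 0.538 = 0.462

0.462


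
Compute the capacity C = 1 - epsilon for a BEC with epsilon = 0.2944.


C = 1 - epsilon = 1 - 0.2944 = 0.7056

0.7056 bits


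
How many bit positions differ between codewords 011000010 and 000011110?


Count differing positions: . ^ ^ . ^ ^ ^ . . = 5 differences

5


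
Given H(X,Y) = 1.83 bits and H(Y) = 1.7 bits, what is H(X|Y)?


H(X|Y) = H(X,Y) - H(Y) = 1.83 - 1.7 = 0.13

0.13 bits


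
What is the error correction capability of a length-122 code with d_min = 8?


Correction capability = floor((d-1)/2) = floor((8-1)/2) = 3

3 errors


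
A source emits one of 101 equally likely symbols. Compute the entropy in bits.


H = log2(n) = log2(101) = 6.6582

6.6582 bits


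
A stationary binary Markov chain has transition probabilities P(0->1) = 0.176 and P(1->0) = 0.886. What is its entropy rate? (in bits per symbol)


Stationary distribution: pi_0 = p10/(p01+p10) = 0.8343, pi_1 = 0.1657. Entropy rate H' = pi_0*H(p01) + pi_1*H(p10) = 0.8343*0.6712 + 0.1657*0.5119 = 0.6448

0.6448 bits/symbol


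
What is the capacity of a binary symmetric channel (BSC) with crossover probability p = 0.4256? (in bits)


H(p) = -p*log2(p) - (1-p)*log2(1-p) = -0.4256*log2(0.4256) - 0.5744*log2(0.5744) = 0.524522 + 0.459447 = 0.984. C = 1 - H(p) = 1 - 0.984 = 0.016

0.016 bits


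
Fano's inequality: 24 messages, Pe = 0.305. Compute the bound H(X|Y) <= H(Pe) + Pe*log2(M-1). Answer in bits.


H(Pe) = -Pe*log2(Pe) - (1-Pe)*log2(1-Pe) = -0.305*log2(0.305) - 0.695*log2(0.695) = 0.522501 + 0.364816 = 0.8873. Pe*log2(M-1) = 0.305*log2(23) = 1.379686. Bound = H(Pe) + Pe*log2(M-1) = 0.522501 + 0.364816 + 1.379686 = 2.267

2.267 bits


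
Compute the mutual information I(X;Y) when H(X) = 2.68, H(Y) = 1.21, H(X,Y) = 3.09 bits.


I(X;Y) = H(X) + H(Y) - H(X,Y) = 2.68 + 1.21 - 3.09 = 0.8

0.8 bits


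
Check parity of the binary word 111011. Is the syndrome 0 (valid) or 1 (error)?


Syndrome = XOR of all bits = 1 XOR 1 XOR 1 XOR 0 XOR 1 XOR 1 = 1

1


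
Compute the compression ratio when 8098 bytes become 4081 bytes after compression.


Ratio = original / compressed = 8098 / 4081 = 1.9843

1.9843


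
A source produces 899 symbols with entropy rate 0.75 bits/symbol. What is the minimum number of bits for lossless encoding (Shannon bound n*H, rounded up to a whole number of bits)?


Minimum bits >= n * H = 899 * 0.75 = 674.25, rounded up to a whole number of bits = 675

675 bits


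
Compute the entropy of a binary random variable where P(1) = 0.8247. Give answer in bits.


H = -p*log2(p) - (1-p)*log2(1-p). -0.8247*log2(0.8247) = 0.229315; -0.1753*log2(0.1753) = 0.440371. H = 0.229315 + 0.440371 = 0.6697

0.6697 bits


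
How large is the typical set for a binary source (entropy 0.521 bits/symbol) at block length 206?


log2|A_typical| = nH = 206 * 0.521 = 107.326, so |A_typical| ~ 2^107.326 = 2.034e+32

2.034e+32


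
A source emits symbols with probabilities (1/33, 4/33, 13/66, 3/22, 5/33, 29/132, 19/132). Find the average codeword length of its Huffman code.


Huffman construction (repeatedly merge the two least-probable nodes; each merge adds 1 bit to every symbol beneath it): 1/33 + 4/33 = 5/33; 3/22 + 19/132 = 37/132; 5/33 + 5/33 = 10/33; 13/66 + 29/132 = 5/12; 37/132 + 10/33 = 7/12; 5/12 + 7/12 = 1. Resulting codeword lengths (in the order the probabilities were given): (4, 4, 2, 3, 3, 2, 3). L_avg = sum(p_i * l_i) = 1/33*4 + 4/33*4 + 13/66*2 + 3/22*3 + 5/33*3 + 29/132*2 + 19/132*3 = 361/132 = 2.7348

2.7348 bits


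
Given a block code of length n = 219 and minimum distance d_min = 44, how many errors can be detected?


Detection capability = d_min - 1 = 44 - 1 = 43

43 errors


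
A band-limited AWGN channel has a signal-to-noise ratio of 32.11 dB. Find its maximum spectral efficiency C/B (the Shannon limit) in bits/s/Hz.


SNR_linear = 10^(32.11/10) = 1625.5488; C/B = log2(1 + SNR_linear) = log2(1 + 1625.5488) = 10.6676

10.6676 bits/s/Hz


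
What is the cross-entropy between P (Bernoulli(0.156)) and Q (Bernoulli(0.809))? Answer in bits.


H(P,Q) = -p*log2(q) - (1-p)*log2(1-q). -0.156*log2(0.809) = 0.047703; -0.844*log2(0.191) = 2.015772. H(P,Q) = 0.047703 + 2.015772 = 2.0635

2.0635 bits


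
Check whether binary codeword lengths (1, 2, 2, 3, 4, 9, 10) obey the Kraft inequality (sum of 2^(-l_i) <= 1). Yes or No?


Kraft sum = sum(2^(-l_i)) = 1.1904, need <= 1. Result: violated (a binary prefix-free code with these lengths cannot exist)

No


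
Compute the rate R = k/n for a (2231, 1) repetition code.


Rate = k/n = 1/2231

1/2231


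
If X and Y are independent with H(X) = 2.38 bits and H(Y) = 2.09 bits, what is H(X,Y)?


For independent variables, H(X,Y) = H(X) + H(Y) = 2.38 + 2.09 = 4.47

4.47 bits


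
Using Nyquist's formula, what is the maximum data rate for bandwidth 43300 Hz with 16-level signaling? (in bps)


Rate = 2 * B * log2(M) = 2 * 43300 * 4.0 = 346400.0

346400.0 bps


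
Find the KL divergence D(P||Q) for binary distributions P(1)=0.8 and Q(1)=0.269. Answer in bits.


KL = p*log2(p/q) + (1-p)*log2((1-p)/(1-q)) = 0.8*log2(0.8/0.269) + 0.2*log2(0.2/0.731) = 0.8839

0.8839 bits


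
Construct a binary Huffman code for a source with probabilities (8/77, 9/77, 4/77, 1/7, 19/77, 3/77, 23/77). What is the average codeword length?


Huffman construction (repeatedly merge the two least-probable nodes; each merge adds 1 bit to every symbol beneath it): 3/77 + 4/77 = 1/11; 1/11 + 8/77 = 15/77; 9/77 + 1/7 = 20/77; 15/77 + 19/77 = 34/77; 20/77 + 23/77 = 43/77; 34/77 + 43/77 = 1. Resulting codeword lengths (in the order the probabilities were given): (3, 3, 4, 3, 2, 4, 2). L_avg = sum(p_i * l_i) = 8/77*3 + 9/77*3 + 4/77*4 + 1/7*3 + 19/77*2 + 3/77*4 + 23/77*2 = 28/11 = 2.5455

2.5455 bits


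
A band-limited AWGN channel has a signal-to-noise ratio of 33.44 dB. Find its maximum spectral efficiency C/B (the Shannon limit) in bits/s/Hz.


SNR_linear = 10^(33.44/10) = 2208.0047; C/B = log2(1 + SNR_linear) = log2(1 + 2208.0047) = 11.1092

11.1092 bits/s/Hz


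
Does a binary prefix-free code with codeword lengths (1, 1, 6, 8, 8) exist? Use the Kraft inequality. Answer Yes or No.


Kraft sum = sum(2^(-l_i)) = 1.0234, need <= 1. Result: violated (a binary prefix-free code with these lengths cannot exist)

No


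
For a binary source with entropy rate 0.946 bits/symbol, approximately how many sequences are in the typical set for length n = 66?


log2|A_typical| = nH = 66 * 0.946 = 62.436, so |A_typical| ~ 2^62.436 = 6.239e+18

6.239e+18


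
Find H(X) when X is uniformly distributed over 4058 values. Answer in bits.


H = log2(n) = log2(4058) = 11.9866

11.9866 bits


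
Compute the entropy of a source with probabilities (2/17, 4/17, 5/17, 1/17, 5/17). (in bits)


H = -sum(p_i * log2(p_i)). Terms: -(2/17)*log2(2/17) = 0.363231; -(4/17)*log2(4/17) = 0.491168; -(5/17)*log2(5/17) = 0.519275; -(1/17)*log2(1/17) = 0.240439; -(5/17)*log2(5/17) = 0.519275. H = 0.363231 + 0.491168 + 0.519275 + 0.240439 + 0.519275 = 2.1334

2.1334 bits


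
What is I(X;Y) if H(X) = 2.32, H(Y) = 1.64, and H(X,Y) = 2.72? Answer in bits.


I(X;Y) = H(X) + H(Y) - H(X,Y) = 2.32 + 1.64 - 2.72 = 1.24

1.24 bits


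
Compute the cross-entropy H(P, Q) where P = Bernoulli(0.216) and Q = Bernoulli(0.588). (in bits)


H(P,Q) = -p*log2(q) - (1-p)*log2(1-q). -0.216*log2(0.588) = 0.165480; -0.784*log2(0.412) = 1.002958. H(P,Q) = 0.165480 + 1.002958 = 1.1684

1.1684 bits


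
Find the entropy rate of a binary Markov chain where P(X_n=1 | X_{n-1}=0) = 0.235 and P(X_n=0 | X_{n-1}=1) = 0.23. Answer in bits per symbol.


Stationary distribution: pi_0 = p10/(p01+p10) = 0.4946, pi_1 = 0.5054. Entropy rate H' = pi_0*H(p01) + pi_1*H(p10) = 0.4946*0.7866 + 0.5054*0.778 = 0.7823

0.7823 bits/symbol


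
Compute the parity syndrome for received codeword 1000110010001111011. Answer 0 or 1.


Syndrome = XOR of all bits = 1 XOR 0 XOR 0 XOR 0 XOR 1 XOR 1 XOR 0 XOR 0 XOR 1 XOR 0 XOR 0 XOR 0 XOR 1 XOR 1 XOR 1 XOR 1 XOR 0 XOR 1 XOR 1 = 0

0


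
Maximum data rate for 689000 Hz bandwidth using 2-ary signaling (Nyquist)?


Rate = 2 * B * log2(M) = 2 * 689000 * 1.0 = 1378000.0

1378000.0 bps


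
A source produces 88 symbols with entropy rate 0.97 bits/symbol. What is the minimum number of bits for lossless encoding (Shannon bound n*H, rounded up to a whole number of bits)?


Minimum bits >= n * H = 88 * 0.97 = 85.36, rounded up to a whole number of bits = 86

86 bits


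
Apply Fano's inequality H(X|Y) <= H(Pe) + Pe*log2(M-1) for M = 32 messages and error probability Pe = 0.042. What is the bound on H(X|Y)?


H(Pe) = -Pe*log2(Pe) - (1-Pe)*log2(1-Pe) = -0.042*log2(0.042) - 0.958*log2(0.958) = 0.192086 + 0.059303 = 0.2514. Pe*log2(M-1) = 0.042*log2(31) = 0.208076. Bound = H(Pe) + Pe*log2(M-1) = 0.192086 + 0.059303 + 0.208076 = 0.4595

0.4595 bits


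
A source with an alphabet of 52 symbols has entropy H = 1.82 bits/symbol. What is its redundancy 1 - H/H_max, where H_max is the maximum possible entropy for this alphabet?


H_max = log2(K) = log2(52) = 5.7004 bits/symbol. Redundancy = 1 - H/H_max = 1 - 1.82/5.7004 = 1 - 0.3193 = 0.6807

0.6807


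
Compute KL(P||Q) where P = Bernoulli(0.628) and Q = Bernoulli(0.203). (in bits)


KL = p*log2(p/q) + (1-p)*log2((1-p)/(1-q)) = 0.628*log2(0.628/0.203) + 0.372*log2(0.372/0.797) = 0.6143

0.6143 bits


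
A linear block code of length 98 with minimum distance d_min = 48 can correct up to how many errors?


Correction capability = floor((d-1)/2) = floor((48-1)/2) = 23

23 errors


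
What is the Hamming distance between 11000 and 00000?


Count differing positions: ^ ^ . . . = 2 differences

2


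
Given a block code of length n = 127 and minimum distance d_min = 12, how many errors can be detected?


Detection capability = d_min - 1 = 12 - 1 = 11

11 errors


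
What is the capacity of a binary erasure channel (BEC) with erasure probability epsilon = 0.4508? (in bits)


C = 1 - epsilon = 1 - 0.4508 = 0.5492

0.5492 bits


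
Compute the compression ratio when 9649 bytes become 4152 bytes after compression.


Ratio = original / compressed = 9649 / 4152 = 2.3239

2.3239


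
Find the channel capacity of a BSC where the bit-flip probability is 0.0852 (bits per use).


H(p) = -p*log2(p) - (1-p)*log2(1-p) = -0.0852*log2(0.0852) - 0.9148*log2(0.9148) = 0.302716 + 0.117526 = 0.4202. C = 1 - H(p) = 1 - 0.4202 = 0.5798

0.5798 bits


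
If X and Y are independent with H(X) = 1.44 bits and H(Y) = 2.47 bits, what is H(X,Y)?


For independent variables, H(X,Y) = H(X) + H(Y) = 1.44 + 2.47 = 3.91

3.91 bits


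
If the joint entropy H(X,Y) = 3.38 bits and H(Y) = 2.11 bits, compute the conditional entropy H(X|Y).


H(X|Y) = H(X,Y) - H(Y) = 3.38 - 2.11 = 1.27

1.27 bits


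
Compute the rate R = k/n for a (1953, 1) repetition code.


Rate = k/n = 1/1953

1/1953


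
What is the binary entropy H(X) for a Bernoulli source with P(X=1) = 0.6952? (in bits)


H = -p*log2(p) - (1-p)*log2(1-p). -0.6952*log2(0.6952) = 0.364632; -0.3048*log2(0.3048) = 0.522447. H = 0.364632 + 0.522447 = 0.8871

0.8871 bits


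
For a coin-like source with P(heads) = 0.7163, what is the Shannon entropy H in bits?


H = -p*log2(p) - (1-p)*log2(1-p). -0.7163*log2(0.7163) = 0.344801; -0.2837*log2(0.2837) = 0.515642. H = 0.344801 + 0.515642 = 0.8604

0.8604 bits


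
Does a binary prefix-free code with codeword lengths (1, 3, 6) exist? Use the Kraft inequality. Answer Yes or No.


Kraft sum = sum(2^(-l_i)) = 0.6406, need <= 1. Result: satisfied (a binary prefix-free code with these lengths exists)

Yes


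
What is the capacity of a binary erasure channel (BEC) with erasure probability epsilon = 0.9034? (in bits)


C = 1 - epsilon = 1 - 0.9034 = 0.0966

0.0966 bits


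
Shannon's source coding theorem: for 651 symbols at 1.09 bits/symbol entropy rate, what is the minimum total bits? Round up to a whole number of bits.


Minimum bits >= n * H = 651 * 1.09 = 709.59, rounded up to a whole number of bits = 710

710 bits


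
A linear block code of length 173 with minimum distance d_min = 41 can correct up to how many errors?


Correction capability = floor((d-1)/2) = floor((41-1)/2) = 20

20 errors


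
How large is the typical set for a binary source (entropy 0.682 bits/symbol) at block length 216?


log2|A_typical| = nH = 216 * 0.682 = 147.312, so |A_typical| ~ 2^147.312 = 2.215e+44

2.215e+44


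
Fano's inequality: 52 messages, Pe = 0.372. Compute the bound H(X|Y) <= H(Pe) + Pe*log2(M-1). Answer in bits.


H(Pe) = -Pe*log2(Pe) - (1-Pe)*log2(1-Pe) = -0.372*log2(0.372) - 0.628*log2(0.628) = 0.530705 + 0.421491 = 0.9522. Pe*log2(M-1) = 0.372*log2(51) = 2.110142. Bound = H(Pe) + Pe*log2(M-1) = 0.530705 + 0.421491 + 2.110142 = 3.0623

3.0623 bits


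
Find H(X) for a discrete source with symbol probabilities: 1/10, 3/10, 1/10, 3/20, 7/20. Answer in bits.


H = -sum(p_i * log2(p_i)). Terms: -(1/10)*log2(1/10) = 0.332193; -(3/10)*log2(3/10) = 0.521090; -(1/10)*log2(1/10) = 0.332193; -(3/20)*log2(3/20) = 0.410545; -(7/20)*log2(7/20) = 0.530101. H = 0.332193 + 0.521090 + 0.332193 + 0.410545 + 0.530101 = 2.1261

2.1261 bits


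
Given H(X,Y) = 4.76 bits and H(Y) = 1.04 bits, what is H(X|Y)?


H(X|Y) = H(X,Y) - H(Y) = 4.76 - 1.04 = 3.72

3.72 bits


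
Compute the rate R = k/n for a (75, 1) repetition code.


Rate = k/n = 1/75

1/75


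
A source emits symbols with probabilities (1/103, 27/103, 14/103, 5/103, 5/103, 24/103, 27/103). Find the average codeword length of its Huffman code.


Huffman construction (repeatedly merge the two least-probable nodes; each merge adds 1 bit to every symbol beneath it): 1/103 + 5/103 = 6/103; 5/103 + 6/103 = 11/103; 11/103 + 14/103 = 25/103; 24/103 + 25/103 = 49/103; 27/103 + 27/103 = 54/103; 49/103 + 54/103 = 1. Resulting codeword lengths (in the order the probabilities were given): (5, 2, 3, 5, 4, 2, 2). L_avg = sum(p_i * l_i) = 1/103*5 + 27/103*2 + 14/103*3 + 5/103*5 + 5/103*4 + 24/103*2 + 27/103*2 = 248/103 = 2.4078

2.4078 bits


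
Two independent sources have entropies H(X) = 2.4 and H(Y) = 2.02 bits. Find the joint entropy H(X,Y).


For independent variables, H(X,Y) = H(X) + H(Y) = 2.4 + 2.02 = 4.42

4.42 bits
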